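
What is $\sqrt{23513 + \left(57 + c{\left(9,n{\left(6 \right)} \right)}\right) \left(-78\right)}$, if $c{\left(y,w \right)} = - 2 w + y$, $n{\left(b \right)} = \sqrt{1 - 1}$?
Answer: $\sqrt{18365} \approx 135.52$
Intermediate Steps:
$n{\left(b \right)} = 0$ ($n{\left(b \right)} = \sqrt{0} = 0$)
$c{\left(y,w \right)} = y - 2 w$
$\sqrt{23513 + \left(57 + c{\left(9,n{\left(6 \right)} \right)}\right) \left(-78\right)} = \sqrt{23513 + \left(57 + \left(9 - 0\right)\right) \left(-78\right)} = \sqrt{23513 + \left(57 + \left(9 + 0\right)\right) \left(-78\right)} = \sqrt{23513 + \left(57 + 9\right) \left(-78\right)} = \sqrt{23513 + 66 \left(-78\right)} = \sqrt{23513 - 5148} = \sqrt{18365}$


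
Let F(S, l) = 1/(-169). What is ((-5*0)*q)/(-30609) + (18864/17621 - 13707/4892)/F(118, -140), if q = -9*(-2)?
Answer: 25222972671/86201932 ≈ 292.60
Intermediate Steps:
F(S, l) = -1/169
q = 18
((-5*0)*q)/(-30609) + (18864/17621 - 13707/4892)/F(118, -140) = (-5*0*18)/(-30609) + (18864/17621 - 13707/4892)/(-1/169) = (0*18)*(-1/30609) + (18864*(1/17621) - 13707*1/4892)*(-169) = 0*(-1/30609) + (18864/17621 - 13707/4892)*(-169) = 0 - 149248359/86201932*(-169) = 0 + 25222972671/86201932 = 25222972671/86201932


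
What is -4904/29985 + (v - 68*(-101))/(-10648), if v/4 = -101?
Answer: -30755104/39910035 ≈ -0.77061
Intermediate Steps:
v = -404 (v = 4*(-101) = -404)
-4904/29985 + (v - 68*(-101))/(-10648) = -4904/29985 + (-404 - 68*(-101))/(-10648) = -4904*1/29985 + (-404 + 6868)*(-1/10648) = -4904/29985 + 6464*(-1/10648) = -4904/29985 - 808/1331 = -30755104/39910035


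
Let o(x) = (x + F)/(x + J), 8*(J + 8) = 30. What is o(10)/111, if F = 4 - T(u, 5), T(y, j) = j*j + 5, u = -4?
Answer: -64/2553 ≈ -0.025069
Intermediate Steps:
T(y, j) = 5 + j**2 (T(y, j) = j**2 + 5 = 5 + j**2)
J = -17/4 (J = -8 + (1/8)*30 = -8 + 15/4 = -17/4 ≈ -4.2500)
F = -26 (F = 4 - (5 + 5**2) = 4 - (5 + 25) = 4 - 1*30 = 4 - 30 = -26)
o(x) = (-26 + x)/(-17/4 + x) (o(x) = (x - 26)/(x - 17/4) = (-26 + x)/(-17/4 + x))
o(10)/111 = (4*(-26 + 10)/(-17 + 4*10))/111 = (4*(-16)/(-17 + 40))*(1/111) = (4*(-16)/23)*(1/111) = (4*(1/23)*(-16))*(1/111) = -64/23*1/111 = -64/2553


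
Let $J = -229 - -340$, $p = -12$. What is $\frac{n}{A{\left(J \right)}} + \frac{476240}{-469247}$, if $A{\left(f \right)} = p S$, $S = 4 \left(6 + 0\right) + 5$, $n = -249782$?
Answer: $\frac{58521861317}{81648978} \approx 716.75$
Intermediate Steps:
$S = 29$ ($S = 4 \cdot 6 + 5 = 24 + 5 = 29$)
$J = 111$ ($J = -229 + 340 = 111$)
$A{\left(f \right)} = -348$ ($A{\left(f \right)} = \left(-12\right) 29 = -348$)
$\frac{n}{A{\left(J \right)}} + \frac{476240}{-469247} = - \frac{249782}{-348} + \frac{476240}{-469247} = \left(-249782\right) \left(- \frac{1}{348}\right) + 476240 \left(- \frac{1}{469247}\right) = \frac{124891}{174} - \frac{476240}{469247} = \frac{58521861317}{81648978}$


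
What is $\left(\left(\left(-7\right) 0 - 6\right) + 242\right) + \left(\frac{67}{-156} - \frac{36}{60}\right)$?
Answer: $\frac{183277}{780} \approx 234.97$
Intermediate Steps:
$\left(\left(\left(-7\right) 0 - 6\right) + 242\right) + \left(\frac{67}{-156} - \frac{36}{60}\right) = \left(\left(0 - 6\right) + 242\right) + \left(67 \left(- \frac{1}{156}\right) - \frac{3}{5}\right) = \left(\left(0 - 6\right) + 242\right) - \frac{803}{780} = \left(-6 + 242\right) - \frac{803}{780} = 236 - \frac{803}{780} = \frac{183277}{780}$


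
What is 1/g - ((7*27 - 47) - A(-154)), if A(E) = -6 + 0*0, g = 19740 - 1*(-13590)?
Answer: -4932839/33330 ≈ -148.00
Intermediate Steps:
g = 33330 (g = 19740 + 13590 = 33330)
A(E) = -6 (A(E) = -6 + 0 = -6)
1/g - ((7*27 - 47) - A(-154)) = 1/33330 - ((7*27 - 47) - 1*(-6)) = 1/33330 - ((189 - 47) + 6) = 1/33330 - (142 + 6) = 1/33330 - 1*148 = 1/33330 - 148 = -4932839/33330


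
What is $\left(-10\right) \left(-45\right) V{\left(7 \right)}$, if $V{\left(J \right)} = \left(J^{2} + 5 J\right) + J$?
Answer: $40950$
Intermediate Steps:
$V{\left(J \right)} = J^{2} + 6 J$
$\left(-10\right) \left(-45\right) V{\left(7 \right)} = \left(-10\right) \left(-45\right) 7 \left(6 + 7\right) = 450 \cdot 7 \cdot 13 = 450 \cdot 91 = 40950$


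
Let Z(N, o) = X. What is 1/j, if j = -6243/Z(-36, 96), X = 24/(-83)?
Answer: 8/172723 ≈ 4.6317e-5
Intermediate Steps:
X = -24/83 (X = 24*(-1/83) = -24/83 ≈ -0.28916)
Z(N, o) = -24/83
j = 172723/8 (j = -6243/(-24/83) = -6243*(-83/24) = 172723/8 ≈ 21590.)
1/j = 1/(172723/8) = 8/172723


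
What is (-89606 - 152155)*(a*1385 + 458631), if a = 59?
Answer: -130634589306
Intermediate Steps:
(-89606 - 152155)*(a*1385 + 458631) = (-89606 - 152155)*(59*1385 + 458631) = -241761*(81715 + 458631) = -241761*540346 = -130634589306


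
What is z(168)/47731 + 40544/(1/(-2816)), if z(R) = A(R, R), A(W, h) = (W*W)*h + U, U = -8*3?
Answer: -5449534408216/47731 ≈ -1.1417e+8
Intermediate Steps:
U = -24
A(W, h) = -24 + h*W² (A(W, h) = (W*W)*h - 24 = W²*h - 24 = h*W² - 24 = -24 + h*W²)
z(R) = -24 + R³ (z(R) = -24 + R*R² = -24 + R³)
z(168)/47731 + 40544/(1/(-2816)) = (-24 + 168³)/47731 + 40544/(1/(-2816)) = (-24 + 4741632)*(1/47731) + 40544/(-1/2816) = 4741608*(1/47731) + 40544*(-2816) = 4741608/47731 - 114171904 = -5449534408216/47731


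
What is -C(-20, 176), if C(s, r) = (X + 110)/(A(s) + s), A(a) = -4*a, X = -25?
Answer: -17/12 ≈ -1.4167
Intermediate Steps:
C(s, r) = -85/(3*s) (C(s, r) = (-25 + 110)/(-4*s + s) = 85/((-3*s)) = 85*(-1/(3*s)) = -85/(3*s))
-C(-20, 176) = -(-85)/(3*(-20)) = -(-85)*(-1)/(3*20) = -1*17/12 = -17/12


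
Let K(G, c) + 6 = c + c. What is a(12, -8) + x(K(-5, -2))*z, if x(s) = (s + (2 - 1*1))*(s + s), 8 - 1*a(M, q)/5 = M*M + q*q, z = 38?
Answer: 5840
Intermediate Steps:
K(G, c) = -6 + 2*c (K(G, c) = -6 + (c + c) = -6 + 2*c)
a(M, q) = 40 - 5*M² - 5*q² (a(M, q) = 40 - 5*(M*M + q*q) = 40 - 5*(M² + q²) = 40 + (-5*M² - 5*q²) = 40 - 5*M² - 5*q²)
x(s) = 2*s*(1 + s) (x(s) = (s + (2 - 1))*(2*s) = (s + 1)*(2*s) = (1 + s)*(2*s) = 2*s*(1 + s))
a(12, -8) + x(K(-5, -2))*z = (40 - 5*12² - 5*(-8)²) + (2*(-6 + 2*(-2))*(1 + (-6 + 2*(-2))))*38 = (40 - 5*144 - 5*64) + (2*(-6 - 4)*(1 + (-6 - 4)))*38 = (40 - 720 - 320) + (2*(-10)*(1 - 10))*38 = -1000 + (2*(-10)*(-9))*38 = -1000 + 180*38 = -1000 + 6840 = 5840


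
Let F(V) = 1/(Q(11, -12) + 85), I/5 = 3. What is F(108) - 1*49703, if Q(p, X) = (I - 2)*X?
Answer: -3528914/71 ≈ -49703.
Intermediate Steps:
I = 15 (I = 5*3 = 15)
Q(p, X) = 13*X (Q(p, X) = (15 - 2)*X = 13*X)
F(V) = -1/71 (F(V) = 1/(13*(-12) + 85) = 1/(-156 + 85) = 1/(-71) = -1/71)
F(108) - 1*49703 = -1/71 - 1*49703 = -1/71 - 49703 = -3528914/71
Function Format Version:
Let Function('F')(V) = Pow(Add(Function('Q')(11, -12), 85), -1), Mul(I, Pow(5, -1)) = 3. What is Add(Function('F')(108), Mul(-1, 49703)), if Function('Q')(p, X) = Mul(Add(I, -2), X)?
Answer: Rational(-3528914, 71) ≈ -49703.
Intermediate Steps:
I = 15 (I = Mul(5, 3) = 15)
Function('Q')(p, X) = Mul(13, X) (Function('Q')(p, X) = Mul(Add(15, -2), X) = Mul(13, X))
Function('F')(V) = Rational(-1, 71) (Function('F')(V) = Pow(Add(Mul(13, -12), 85), -1) = Pow(Add(-156, 85), -1) = Pow(-71, -1) = Rational(-1, 71))
Add(Function('F')(108), Mul(-1, 49703)) = Add(Rational(-1, 71), Mul(-1, 49703)) = Add(Rational(-1, 71), -49703) = Rational(-3528914, 71)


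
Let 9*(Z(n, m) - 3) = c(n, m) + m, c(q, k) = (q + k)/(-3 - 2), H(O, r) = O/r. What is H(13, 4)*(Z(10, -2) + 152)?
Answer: 10049/20 ≈ 502.45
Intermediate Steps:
c(q, k) = -k/5 - q/5 (c(q, k) = (k + q)/(-5) = (k + q)*(-⅕) = -k/5 - q/5)
Z(n, m) = 3 - n/45 + 4*m/45 (Z(n, m) = 3 + ((-m/5 - n/5) + m)/9 = 3 + (-n/5 + 4*m/5)/9 = 3 + (-n/45 + 4*m/45) = 3 - n/45 + 4*m/45)
H(13, 4)*(Z(10, -2) + 152) = (13/4)*((3 - 1/45*10 + (4/45)*(-2)) + 152) = (13*(¼))*((3 - 2/9 - 8/45) + 152) = 13*(13/5 + 152)/4 = (13/4)*(773/5) = 10049/20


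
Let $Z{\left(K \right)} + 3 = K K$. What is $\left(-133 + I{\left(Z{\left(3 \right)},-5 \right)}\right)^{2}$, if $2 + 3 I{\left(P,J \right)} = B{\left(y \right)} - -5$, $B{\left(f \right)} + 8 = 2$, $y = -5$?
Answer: $17956$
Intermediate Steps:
$B{\left(f \right)} = -6$ ($B{\left(f \right)} = -8 + 2 = -6$)
$Z{\left(K \right)} = -3 + K^{2}$ ($Z{\left(K \right)} = -3 + K K = -3 + K^{2}$)
$I{\left(P,J \right)} = -1$ ($I{\left(P,J \right)} = - \frac{2}{3} + \frac{-6 - -5}{3} = - \frac{2}{3} + \frac{-6 + 5}{3} = - \frac{2}{3} + \frac{1}{3} \left(-1\right) = - \frac{2}{3} - \frac{1}{3} = -1$)
$\left(-133 + I{\left(Z{\left(3 \right)},-5 \right)}\right)^{2} = \left(-133 - 1\right)^{2} = \left(-134\right)^{2} = 17956$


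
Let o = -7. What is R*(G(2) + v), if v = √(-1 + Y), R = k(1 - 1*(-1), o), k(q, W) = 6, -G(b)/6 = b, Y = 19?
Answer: -72 + 18*√2 ≈ -46.544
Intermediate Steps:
G(b) = -6*b
R = 6
v = 3*√2 (v = √(-1 + 19) = √18 = 3*√2 ≈ 4.2426)
R*(G(2) + v) = 6*(-6*2 + 3*√2) = 6*(-12 + 3*√2) = -72 + 18*√2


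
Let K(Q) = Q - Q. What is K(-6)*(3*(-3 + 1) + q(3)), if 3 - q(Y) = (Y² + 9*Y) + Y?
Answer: 0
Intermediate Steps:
K(Q) = 0
q(Y) = 3 - Y² - 10*Y (q(Y) = 3 - ((Y² + 9*Y) + Y) = 3 - (Y² + 10*Y) = 3 + (-Y² - 10*Y) = 3 - Y² - 10*Y)
K(-6)*(3*(-3 + 1) + q(3)) = 0*(3*(-3 + 1) + (3 - 1*3² - 10*3)) = 0*(3*(-2) + (3 - 1*9 - 30)) = 0*(-6 + (3 - 9 - 30)) = 0*(-6 - 36) = 0*(-42) = 0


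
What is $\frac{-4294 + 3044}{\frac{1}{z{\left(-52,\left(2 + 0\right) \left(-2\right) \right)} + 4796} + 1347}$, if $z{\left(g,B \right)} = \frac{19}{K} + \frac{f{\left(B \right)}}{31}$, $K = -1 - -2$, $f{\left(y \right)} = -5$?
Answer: $- \frac{186575000}{201053251} \approx -0.92799$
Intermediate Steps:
$K = 1$ ($K = -1 + 2 = 1$)
$z{\left(g,B \right)} = \frac{584}{31}$ ($z{\left(g,B \right)} = \frac{19}{1} - \frac{5}{31} = 19 \cdot 1 - \frac{5}{31} = 19 - \frac{5}{31} = \frac{584}{31}$)
$\frac{-4294 + 3044}{\frac{1}{z{\left(-52,\left(2 + 0\right) \left(-2\right) \right)} + 4796} + 1347} = \frac{-4294 + 3044}{\frac{1}{\frac{584}{31} + 4796} + 1347} = - \frac{1250}{\frac{1}{\frac{149260}{31}} + 1347} = - \frac{1250}{\frac{31}{149260} + 1347} = - \frac{1250}{\frac{201053251}{149260}} = \left(-1250\right) \frac{149260}{201053251} = - \frac{186575000}{201053251}$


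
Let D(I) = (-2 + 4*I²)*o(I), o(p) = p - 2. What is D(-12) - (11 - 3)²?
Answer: -8100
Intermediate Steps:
o(p) = -2 + p
D(I) = (-2 + I)*(-2 + 4*I²) (D(I) = (-2 + 4*I²)*(-2 + I) = (-2 + I)*(-2 + 4*I²))
D(-12) - (11 - 3)² = 2*(-1 + 2*(-12)²)*(-2 - 12) - (11 - 3)² = 2*(-1 + 2*144)*(-14) - 1*8² = 2*(-1 + 288)*(-14) - 1*64 = 2*287*(-14) - 64 = -8036 - 64 = -8100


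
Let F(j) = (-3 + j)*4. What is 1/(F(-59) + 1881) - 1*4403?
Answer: -7190098/1633 ≈ -4403.0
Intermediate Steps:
F(j) = -12 + 4*j
1/(F(-59) + 1881) - 1*4403 = 1/((-12 + 4*(-59)) + 1881) - 1*4403 = 1/((-12 - 236) + 1881) - 4403 = 1/(-248 + 1881) - 4403 = 1/1633 - 4403 = -7190098/1633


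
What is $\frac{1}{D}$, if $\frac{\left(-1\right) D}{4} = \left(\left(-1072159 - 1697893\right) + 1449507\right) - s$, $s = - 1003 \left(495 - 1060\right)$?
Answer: $\frac{1}{7548960} \approx 1.3247 \cdot 10^{-7}$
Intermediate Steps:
$s = 566695$ ($s = \left(-1003\right) \left(-565\right) = 566695$)
$D = 7548960$ ($D = - 4 \left(\left(\left(-1072159 - 1697893\right) + 1449507\right) - 566695\right) = - 4 \left(\left(-2770052 + 1449507\right) - 566695\right) = - 4 \left(-1320545 - 566695\right) = \left(-4\right) \left(-1887240\right) = 7548960$)
$\frac{1}{D} = \frac{1}{7548960}$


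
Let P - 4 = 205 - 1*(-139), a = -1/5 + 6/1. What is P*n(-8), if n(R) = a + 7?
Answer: 22272/5 ≈ 4454.4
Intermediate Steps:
a = 29/5 (a = -1*⅕ + 6*1 = -⅕ + 6 = 29/5 ≈ 5.8000)
P = 348 (P = 4 + (205 - 1*(-139)) = 4 + (205 + 139) = 4 + 344 = 348)
n(R) = 64/5 (n(R) = 29/5 + 7 = 64/5)
P*n(-8) = 348*(64/5) = 22272/5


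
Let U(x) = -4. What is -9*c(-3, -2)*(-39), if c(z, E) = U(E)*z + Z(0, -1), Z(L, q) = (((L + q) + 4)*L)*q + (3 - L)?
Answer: 5265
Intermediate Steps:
Z(L, q) = 3 - L + L*q*(4 + L + q) (Z(L, q) = ((4 + L + q)*L)*q + (3 - L) = (L*(4 + L + q))*q + (3 - L) = L*q*(4 + L + q) + (3 - L) = 3 - L + L*q*(4 + L + q))
c(z, E) = 3 - 4*z (c(z, E) = -4*z + (3 - 1*0 + 0*(-1)**2 - 1*0**2 + 4*0*(-1)) = -4*z + (3 + 0 + 0*1 - 1*0 + 0) = -4*z + (3 + 0 + 0 + 0 + 0) = -4*z + 3 = 3 - 4*z)
-9*c(-3, -2)*(-39) = -9*(3 - 4*(-3))*(-39) = -9*(3 + 12)*(-39) = -9*15*(-39) = -135*(-39) = 5265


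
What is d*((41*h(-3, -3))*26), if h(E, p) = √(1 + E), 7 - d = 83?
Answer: -81016*I*√2 ≈ -1.1457e+5*I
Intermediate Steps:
d = -76 (d = 7 - 1*83 = 7 - 83 = -76)
d*((41*h(-3, -3))*26) = -76*41*√(1 - 3)*26 = -76*41*√(-2)*26 = -76*41*(I*√2)*26 = -76*41*I*√2*26 = -81016*I*√2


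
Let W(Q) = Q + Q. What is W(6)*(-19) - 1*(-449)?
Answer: 221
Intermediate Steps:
W(Q) = 2*Q
W(6)*(-19) - 1*(-449) = (2*6)*(-19) - 1*(-449) = 12*(-19) + 449 = -228 + 449 = 221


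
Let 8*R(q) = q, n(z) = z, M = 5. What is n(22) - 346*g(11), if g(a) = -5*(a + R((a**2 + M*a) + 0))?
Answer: 57112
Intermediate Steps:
R(q) = q/8
g(a) = -65*a/8 - 5*a**2/8 (g(a) = -5*(a + ((a**2 + 5*a) + 0)/8) = -5*(a + (a**2 + 5*a)/8) = -5*(a + (a**2/8 + 5*a/8)) = -5*(a**2/8 + 13*a/8) = -65*a/8 - 5*a**2/8)
n(22) - 346*g(11) = 22 - 865*11*(-13 - 1*11)/4 = 22 - 865*11*(-13 - 11)/4 = 22 - 865*11*(-24)/4 = 22 - 346*(-165) = 22 + 57090 = 57112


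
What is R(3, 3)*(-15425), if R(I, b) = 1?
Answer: -15425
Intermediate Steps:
R(3, 3)*(-15425) = 1*(-15425) = -15425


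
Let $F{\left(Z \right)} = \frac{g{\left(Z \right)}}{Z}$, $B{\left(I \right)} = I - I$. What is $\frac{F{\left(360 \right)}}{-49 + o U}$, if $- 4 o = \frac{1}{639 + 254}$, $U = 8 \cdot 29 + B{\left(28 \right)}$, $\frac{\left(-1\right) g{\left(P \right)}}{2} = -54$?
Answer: $- \frac{893}{146050} \approx -0.0061143$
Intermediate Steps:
$B{\left(I \right)} = 0$
$g{\left(P \right)} = 108$ ($g{\left(P \right)} = \left(-2\right) \left(-54\right) = 108$)
$U = 232$ ($U = 8 \cdot 29 + 0 = 232 + 0 = 232$)
$o = - \frac{1}{3572}$ ($o = - \frac{1}{4 \left(639 + 254\right)} = - \frac{1}{4 \cdot 893} = \left(- \frac{1}{4}\right) \frac{1}{893} = - \frac{1}{3572} \approx -0.00027996$)
$F{\left(Z \right)} = \frac{108}{Z}$
$\frac{F{\left(360 \right)}}{-49 + o U} = \frac{108 \cdot \frac{1}{360}}{-49 - \frac{58}{893}} = \frac{3}{10 \left(- \frac{43815}{893}\right)} = \frac{3}{10} \left(- \frac{893}{43815}\right) = - \frac{893}{146050}$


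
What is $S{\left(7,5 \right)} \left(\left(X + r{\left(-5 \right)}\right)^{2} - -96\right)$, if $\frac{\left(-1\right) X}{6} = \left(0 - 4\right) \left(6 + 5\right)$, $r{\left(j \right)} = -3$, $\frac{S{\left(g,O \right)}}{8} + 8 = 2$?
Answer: $-3274416$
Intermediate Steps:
$S{\left(g,O \right)} = -48$ ($S{\left(g,O \right)} = -64 + 8 \cdot 2 = -64 + 16 = -48$)
$X = 264$ ($X = - 6 \left(0 - 4\right) \left(6 + 5\right) = - 6 \left(\left(-4\right) 11\right) = \left(-6\right) \left(-44\right) = 264$)
$S{\left(7,5 \right)} \left(\left(X + r{\left(-5 \right)}\right)^{2} - -96\right) = - 48 \left(\left(264 - 3\right)^{2} - -96\right) = - 48 \left(261^{2} + 96\right) = - 48 \left(68121 + 96\right) = \left(-48\right) 68217 = -3274416$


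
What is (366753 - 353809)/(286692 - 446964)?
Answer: -809/10017 ≈ -0.080763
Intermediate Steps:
(366753 - 353809)/(286692 - 446964) = 12944/(-160272) = 12944*(-1/160272) = -809/10017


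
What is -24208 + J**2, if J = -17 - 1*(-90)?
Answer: -18879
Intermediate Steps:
J = 73 (J = -17 + 90 = 73)
-24208 + J**2 = -24208 + 73**2 = -24208 + 5329 = -18879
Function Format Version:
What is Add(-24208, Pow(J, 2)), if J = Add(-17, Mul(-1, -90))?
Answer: -18879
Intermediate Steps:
J = 73 (J = Add(-17, 90) = 73)
Add(-24208, Pow(J, 2)) = Add(-24208, Pow(73, 2)) = Add(-24208, 5329) = -18879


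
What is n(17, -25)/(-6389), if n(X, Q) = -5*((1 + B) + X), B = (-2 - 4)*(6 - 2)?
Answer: -30/6389 ≈ -0.0046956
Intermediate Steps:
B = -24 (B = -6*4 = -24)
n(X, Q) = 115 - 5*X (n(X, Q) = -5*((1 - 24) + X) = -5*(-23 + X) = 115 - 5*X)
n(17, -25)/(-6389) = (115 - 5*17)/(-6389) = (115 - 85)*(-1/6389) = 30*(-1/6389) = -30/6389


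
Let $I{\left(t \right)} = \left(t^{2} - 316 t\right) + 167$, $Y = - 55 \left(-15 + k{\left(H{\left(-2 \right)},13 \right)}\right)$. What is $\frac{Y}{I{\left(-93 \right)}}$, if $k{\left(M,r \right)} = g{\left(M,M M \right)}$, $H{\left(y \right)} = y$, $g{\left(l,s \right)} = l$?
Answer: $\frac{935}{38204} \approx 0.024474$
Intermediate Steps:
$k{\left(M,r \right)} = M$
$Y = 935$ ($Y = - 55 \left(-15 - 2\right) = \left(-55\right) \left(-17\right) = 935$)
$I{\left(t \right)} = 167 + t^{2} - 316 t$
$\frac{Y}{I{\left(-93 \right)}} = \frac{935}{167 + \left(-93\right)^{2} - -29388} = \frac{935}{167 + 8649 + 29388} = \frac{935}{38204}$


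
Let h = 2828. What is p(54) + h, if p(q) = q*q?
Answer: 5744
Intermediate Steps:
p(q) = q**2
p(54) + h = 54**2 + 2828 = 2916 + 2828 = 5744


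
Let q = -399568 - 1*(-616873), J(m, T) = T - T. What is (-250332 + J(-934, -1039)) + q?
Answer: -33027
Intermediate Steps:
J(m, T) = 0
q = 217305 (q = -399568 + 616873 = 217305)
(-250332 + J(-934, -1039)) + q = (-250332 + 0) + 217305 = -250332 + 217305 = -33027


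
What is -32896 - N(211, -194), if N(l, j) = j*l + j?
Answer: 8232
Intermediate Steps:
N(l, j) = j + j*l
-32896 - N(211, -194) = -32896 - (-194)*(1 + 211) = -32896 - (-194)*212 = -32896 - 1*(-41128) = -32896 + 41128 = 8232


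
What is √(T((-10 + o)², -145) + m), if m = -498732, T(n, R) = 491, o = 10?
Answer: I*√498241 ≈ 705.86*I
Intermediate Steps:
√(T((-10 + o)², -145) + m) = √(491 - 498732) = √(-498241) = I*√498241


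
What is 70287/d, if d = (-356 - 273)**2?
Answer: 70287/395641 ≈ 0.17765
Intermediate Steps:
d = 395641 (d = (-629)**2 = 395641)
70287/d = 70287/395641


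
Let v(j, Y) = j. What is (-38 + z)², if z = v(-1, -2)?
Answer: 1521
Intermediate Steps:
z = -1
(-38 + z)² = (-38 - 1)² = (-39)² = 1521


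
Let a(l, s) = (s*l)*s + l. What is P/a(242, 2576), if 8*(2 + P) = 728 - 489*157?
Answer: -76061/12846864272 ≈ -5.9206e-6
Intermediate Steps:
a(l, s) = l + l*s**2 (a(l, s) = (l*s)*s + l = l*s**2 + l = l + l*s**2)
P = -76061/8 (P = -2 + (728 - 489*157)/8 = -2 + (728 - 76773)/8 = -2 + (1/8)*(-76045) = -2 - 76045/8 = -76061/8 ≈ -9507.6)
P/a(242, 2576) = -76061*1/(242*(1 + 2576**2))/8 = -76061*1/(242*(1 + 6635776))/8 = -76061/(8*(242*6635777)) = -76061/8/1605858034 = -76061/8*1/1605858034 = -76061/12846864272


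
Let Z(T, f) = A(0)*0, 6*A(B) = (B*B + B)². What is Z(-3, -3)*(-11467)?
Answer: 0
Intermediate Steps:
A(B) = (B + B²)²/6 (A(B) = (B*B + B)²/6 = (B² + B)²/6 = (B + B²)²/6)
Z(T, f) = 0 (Z(T, f) = ((⅙)*0²*(1 + 0)²)*0 = ((⅙)*0*1²)*0 = ((⅙)*0*1)*0 = 0*0 = 0)
Z(-3, -3)*(-11467) = 0*(-11467) = 0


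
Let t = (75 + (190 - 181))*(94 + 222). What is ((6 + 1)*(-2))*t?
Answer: -371616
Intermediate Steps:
t = 26544 (t = (75 + 9)*316 = 84*316 = 26544)
((6 + 1)*(-2))*t = ((6 + 1)*(-2))*26544 = (7*(-2))*26544 = -14*26544 = -371616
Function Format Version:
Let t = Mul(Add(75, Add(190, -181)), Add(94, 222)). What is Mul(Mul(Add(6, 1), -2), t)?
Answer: -371616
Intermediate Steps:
t = 26544 (t = Mul(Add(75, 9), 316) = Mul(84, 316) = 26544)
Mul(Mul(Add(6, 1), -2), t) = Mul(Mul(Add(6, 1), -2), 26544) = Mul(Mul(7, -2), 26544) = Mul(-14, 26544) = -371616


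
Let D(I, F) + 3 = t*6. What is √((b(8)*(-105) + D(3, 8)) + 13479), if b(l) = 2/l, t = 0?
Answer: √53799/2 ≈ 115.97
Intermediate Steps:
D(I, F) = -3 (D(I, F) = -3 + 0*6 = -3 + 0 = -3)
√((b(8)*(-105) + D(3, 8)) + 13479) = √(((2/8)*(-105) - 3) + 13479) = √(((2*(⅛))*(-105) - 3) + 13479) = √(((¼)*(-105) - 3) + 13479) = √((-105/4 - 3) + 13479) = √(-117/4 + 13479) = √(53799/4) = √53799/2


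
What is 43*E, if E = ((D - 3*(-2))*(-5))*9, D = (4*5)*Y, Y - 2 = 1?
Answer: -127710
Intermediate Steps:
Y = 3 (Y = 2 + 1 = 3)
D = 60 (D = (4*5)*3 = 20*3 = 60)
E = -2970 (E = ((60 - 3*(-2))*(-5))*9 = ((60 + 6)*(-5))*9 = (66*(-5))*9 = -330*9 = -2970)
43*E = 43*(-2970) = -127710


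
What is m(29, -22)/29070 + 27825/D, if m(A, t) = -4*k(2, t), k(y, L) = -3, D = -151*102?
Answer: -2642771/1463190 ≈ -1.8062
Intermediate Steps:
D = -15402
m(A, t) = 12 (m(A, t) = -4*(-3) = 12)
m(29, -22)/29070 + 27825/D = 12/29070 + 27825/(-15402) = 12*(1/29070) + 27825*(-1/15402) = 2/4845 - 9275/5134 = -2642771/1463190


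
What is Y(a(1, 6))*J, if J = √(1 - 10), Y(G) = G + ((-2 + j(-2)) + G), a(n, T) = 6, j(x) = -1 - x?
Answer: 33*I ≈ 33.0*I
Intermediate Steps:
Y(G) = -1 + 2*G (Y(G) = G + ((-2 + (-1 - 1*(-2))) + G) = G + ((-2 + (-1 + 2)) + G) = G + ((-2 + 1) + G) = G + (-1 + G) = -1 + 2*G)
J = 3*I (J = √(-9) = 3*I ≈ 3.0*I)
Y(a(1, 6))*J = (-1 + 2*6)*(3*I) = (-1 + 12)*(3*I) = 11*(3*I) = 33*I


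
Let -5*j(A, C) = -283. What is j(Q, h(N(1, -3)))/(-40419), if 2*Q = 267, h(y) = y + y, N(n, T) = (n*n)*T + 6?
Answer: -283/202095 ≈ -0.0014003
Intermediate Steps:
N(n, T) = 6 + T*n**2 (N(n, T) = n**2*T + 6 = T*n**2 + 6 = 6 + T*n**2)
h(y) = 2*y
Q = 267/2 (Q = (1/2)*267 = 267/2 ≈ 133.50)
j(A, C) = 283/5 (j(A, C) = -1/5*(-283) = 283/5)
j(Q, h(N(1, -3)))/(-40419) = (283/5)/(-40419) = (283/5)*(-1/40419) = -283/202095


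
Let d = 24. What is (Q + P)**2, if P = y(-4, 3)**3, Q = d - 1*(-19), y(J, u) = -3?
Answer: 256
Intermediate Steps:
Q = 43 (Q = 24 - 1*(-19) = 24 + 19 = 43)
P = -27 (P = (-3)**3 = -27)
(Q + P)**2 = (43 - 27)**2 = 16**2 = 256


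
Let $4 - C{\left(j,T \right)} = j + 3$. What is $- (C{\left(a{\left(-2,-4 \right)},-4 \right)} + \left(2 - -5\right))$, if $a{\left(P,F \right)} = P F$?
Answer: $0$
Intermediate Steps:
$a{\left(P,F \right)} = F P$
$C{\left(j,T \right)} = 1 - j$ ($C{\left(j,T \right)} = 4 - \left(j + 3\right) = 4 - \left(3 + j\right) = 1 - j$)
$- (C{\left(a{\left(-2,-4 \right)},-4 \right)} + \left(2 - -5\right)) = - (\left(1 - \left(-4\right) \left(-2\right)\right) + \left(2 - -5\right)) = - (\left(1 - 8\right) + \left(2 + 5\right)) = - (\left(1 - 8\right) + 7) = - (-7 + 7) = \left(-1\right) 0 = 0$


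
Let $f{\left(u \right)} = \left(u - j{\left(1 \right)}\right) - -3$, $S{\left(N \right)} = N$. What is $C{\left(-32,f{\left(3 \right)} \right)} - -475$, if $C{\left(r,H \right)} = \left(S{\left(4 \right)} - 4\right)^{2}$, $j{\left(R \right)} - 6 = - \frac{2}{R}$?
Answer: $475$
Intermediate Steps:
$j{\left(R \right)} = 6 - \frac{2}{R}$
$f{\left(u \right)} = -1 + u$ ($f{\left(u \right)} = \left(u - \left(6 - \frac{2}{1}\right)\right) - -3 = \left(u - \left(6 - 2\right)\right) + 3 = \left(u - 4\right) + 3 = \left(-4 + u\right) + 3 = -1 + u$)
$C{\left(r,H \right)} = 0$ ($C{\left(r,H \right)} = \left(4 - 4\right)^{2} = 0^{2} = 0$)
$C{\left(-32,f{\left(3 \right)} \right)} - -475 = 0 - -475 = 0 + 475 = 475$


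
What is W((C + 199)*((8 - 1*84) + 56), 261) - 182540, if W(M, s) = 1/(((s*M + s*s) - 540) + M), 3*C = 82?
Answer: -612461311183/3355217 ≈ -1.8254e+5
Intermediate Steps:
C = 82/3 (C = (⅓)*82 = 82/3 ≈ 27.333)
W(M, s) = 1/(-540 + M + s² + M*s) (W(M, s) = 1/(((M*s + s²) - 540) + M) = 1/(((s² + M*s) - 540) + M) = 1/((-540 + s² + M*s) + M) = 1/(-540 + M + s² + M*s))
W((C + 199)*((8 - 1*84) + 56), 261) - 182540 = 1/(-540 + (82/3 + 199)*((8 - 1*84) + 56) + 261² + ((82/3 + 199)*((8 - 1*84) + 56))*261) - 182540 = 1/(-540 + 679*((8 - 84) + 56)/3 + 68121 + (679*((8 - 84) + 56)/3)*261) - 182540 = 1/(-540 + 679*(-76 + 56)/3 + 68121 + (679*(-76 + 56)/3)*261) - 182540 = 1/(-540 + (679/3)*(-20) + 68121 + ((679/3)*(-20))*261) - 182540 = 1/(-540 - 13580/3 + 68121 - 13580/3*261) - 182540 = 1/(-540 - 13580/3 + 68121 - 1181460) - 182540 = 1/(-3355217/3) - 182540 = -3/3355217 - 182540 = -612461311183/3355217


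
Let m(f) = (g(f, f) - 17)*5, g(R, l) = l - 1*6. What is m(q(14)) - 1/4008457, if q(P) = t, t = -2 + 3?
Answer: -440930271/4008457 ≈ -110.00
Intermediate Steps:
g(R, l) = -6 + l (g(R, l) = l - 6 = -6 + l)
t = 1
q(P) = 1
m(f) = -115 + 5*f (m(f) = ((-6 + f) - 17)*5 = (-23 + f)*5 = -115 + 5*f)
m(q(14)) - 1/4008457 = (-115 + 5*1) - 1/4008457 = (-115 + 5) - 1*1/4008457 = -110 - 1/4008457 = -440930271/4008457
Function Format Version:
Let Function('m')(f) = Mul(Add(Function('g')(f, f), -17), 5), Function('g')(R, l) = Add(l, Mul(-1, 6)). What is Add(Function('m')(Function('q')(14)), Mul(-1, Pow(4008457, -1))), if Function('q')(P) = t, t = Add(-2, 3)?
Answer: Rational(-440930271, 4008457) ≈ -110.00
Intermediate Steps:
Function('g')(R, l) = Add(-6, l) (Function('g')(R, l) = Add(l, -6) = Add(-6, l))
t = 1
Function('q')(P) = 1
Function('m')(f) = Add(-115, Mul(5, f)) (Function('m')(f) = Mul(Add(Add(-6, f), -17), 5) = Mul(Add(-23, f), 5) = Add(-115, Mul(5, f)))
Add(Function('m')(Function('q')(14)), Mul(-1, Pow(4008457, -1))) = Add(Add(-115, Mul(5, 1)), Mul(-1, Pow(4008457, -1))) = Add(Add(-115, 5), Mul(-1, Rational(1, 4008457))) = Add(-110, Rational(-1, 4008457)) = Rational(-440930271, 4008457)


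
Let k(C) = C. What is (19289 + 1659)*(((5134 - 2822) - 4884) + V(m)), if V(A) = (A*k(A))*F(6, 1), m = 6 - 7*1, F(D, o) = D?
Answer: -53752568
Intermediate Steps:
m = -1 (m = 6 - 7 = -1)
V(A) = 6*A² (V(A) = (A*A)*6 = A²*6 = 6*A²)
(19289 + 1659)*(((5134 - 2822) - 4884) + V(m)) = (19289 + 1659)*(((5134 - 2822) - 4884) + 6*(-1)²) = 20948*((2312 - 4884) + 6*1) = 20948*(-2572 + 6) = 20948*(-2566) = -53752568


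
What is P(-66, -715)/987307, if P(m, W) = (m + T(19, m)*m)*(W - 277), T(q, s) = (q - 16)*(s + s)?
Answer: -25861440/987307 ≈ -26.194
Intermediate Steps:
T(q, s) = 2*s*(-16 + q) (T(q, s) = (-16 + q)*(2*s) = 2*s*(-16 + q))
P(m, W) = (-277 + W)*(m + 6*m**2) (P(m, W) = (m + (2*m*(-16 + 19))*m)*(W - 277) = (m + (2*m*3)*m)*(-277 + W) = (m + (6*m)*m)*(-277 + W) = (m + 6*m**2)*(-277 + W) = (-277 + W)*(m + 6*m**2))
P(-66, -715)/987307 = -66*(-277 - 715 - 1662*(-66) + 6*(-715)*(-66))/987307 = -66*(-277 - 715 + 109692 + 283140)*(1/987307) = -66*391840*(1/987307) = -25861440*1/987307 = -25861440/987307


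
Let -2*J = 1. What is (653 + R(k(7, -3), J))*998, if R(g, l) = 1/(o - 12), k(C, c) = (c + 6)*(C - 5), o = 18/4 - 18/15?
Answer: 56687398/87 ≈ 6.5158e+5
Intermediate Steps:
J = -½ (J = -½*1 = -½ ≈ -0.50000)
o = 33/10 (o = 18*(¼) - 18*1/15 = 9/2 - 6/5 = 33/10 ≈ 3.3000)
k(C, c) = (-5 + C)*(6 + c) (k(C, c) = (6 + c)*(-5 + C) = (-5 + C)*(6 + c))
R(g, l) = -10/87 (R(g, l) = 1/(33/10 - 12) = 1/(-87/10) = -10/87)
(653 + R(k(7, -3), J))*998 = (653 - 10/87)*998 = (56801/87)*998 = 56687398/87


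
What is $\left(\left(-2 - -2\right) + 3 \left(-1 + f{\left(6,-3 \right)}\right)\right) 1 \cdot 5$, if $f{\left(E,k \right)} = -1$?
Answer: $-30$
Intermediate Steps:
$\left(\left(-2 - -2\right) + 3 \left(-1 + f{\left(6,-3 \right)}\right)\right) 1 \cdot 5 = \left(\left(-2 - -2\right) + 3 \left(-1 - 1\right)\right) 1 \cdot 5 = \left(\left(-2 + 2\right) + 3 \left(-2\right)\right) 1 \cdot 5 = \left(0 - 6\right) 1 \cdot 5 = \left(-6\right) 1 \cdot 5 = \left(-6\right) 5 = -30$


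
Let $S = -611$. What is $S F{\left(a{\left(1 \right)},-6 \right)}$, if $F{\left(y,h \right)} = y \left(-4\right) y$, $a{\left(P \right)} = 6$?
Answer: $87984$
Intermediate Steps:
$F{\left(y,h \right)} = - 4 y^{2}$ ($F{\left(y,h \right)} = - 4 y y = - 4 y^{2}$)
$S F{\left(a{\left(1 \right)},-6 \right)} = - 611 \left(- 4 \cdot 6^{2}\right) = - 611 \left(\left(-4\right) 36\right) = \left(-611\right) \left(-144\right) = 87984$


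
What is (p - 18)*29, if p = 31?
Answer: 377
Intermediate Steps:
(p - 18)*29 = (31 - 18)*29 = 13*29 = 377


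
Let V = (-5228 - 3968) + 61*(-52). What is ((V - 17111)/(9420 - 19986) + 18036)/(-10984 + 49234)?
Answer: 38119571/80829900 ≈ 0.47160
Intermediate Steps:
V = -12368 (V = -9196 - 3172 = -12368)
((V - 17111)/(9420 - 19986) + 18036)/(-10984 + 49234) = ((-12368 - 17111)/(9420 - 19986) + 18036)/(-10984 + 49234) = (-29479/(-10566) + 18036)/38250 = (-29479*(-1/10566) + 18036)*(1/38250) = (29479/10566 + 18036)*(1/38250) = (190597855/10566)*(1/38250) = 38119571/80829900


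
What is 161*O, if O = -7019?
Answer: -1130059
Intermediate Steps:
161*O = 161*(-7019) = -1130059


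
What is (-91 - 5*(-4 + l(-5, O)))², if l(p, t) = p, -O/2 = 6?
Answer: 2116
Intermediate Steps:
O = -12 (O = -2*6 = -12)
(-91 - 5*(-4 + l(-5, O)))² = (-91 - 5*(-4 - 5))² = (-91 - 5*(-9))² = (-91 + 45)² = (-46)² = 2116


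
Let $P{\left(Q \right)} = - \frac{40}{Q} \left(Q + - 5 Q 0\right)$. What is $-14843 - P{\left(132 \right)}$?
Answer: $-14803$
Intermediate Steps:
$P{\left(Q \right)} = -40$ ($P{\left(Q \right)} = - \frac{40}{Q} \left(Q + 0\right) = - \frac{40}{Q} Q = -40$)
$-14843 - P{\left(132 \right)} = -14843 - -40 = -14843 + 40 = -14803$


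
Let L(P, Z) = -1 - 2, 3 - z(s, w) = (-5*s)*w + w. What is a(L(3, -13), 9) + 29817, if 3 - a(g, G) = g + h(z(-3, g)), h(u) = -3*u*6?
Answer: 30741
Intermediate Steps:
z(s, w) = 3 - w + 5*s*w (z(s, w) = 3 - ((-5*s)*w + w) = 3 - (-5*s*w + w) = 3 - (w - 5*s*w) = 3 + (-w + 5*s*w) = 3 - w + 5*s*w)
L(P, Z) = -3
h(u) = -18*u
a(g, G) = 57 - 289*g (a(g, G) = 3 - (g - 18*(3 - g + 5*(-3)*g)) = 3 - (g - 18*(3 - g - 15*g)) = 3 - (g - 18*(3 - 16*g)) = 3 - (g + (-54 + 288*g)) = 3 - (-54 + 289*g) = 3 + (54 - 289*g) = 57 - 289*g)
a(L(3, -13), 9) + 29817 = (57 - 289*(-3)) + 29817 = (57 + 867) + 29817 = 924 + 29817 = 30741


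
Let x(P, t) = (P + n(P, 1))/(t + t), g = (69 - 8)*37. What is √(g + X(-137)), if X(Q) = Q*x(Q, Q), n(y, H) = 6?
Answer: 3*√974/2 ≈ 46.813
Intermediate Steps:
g = 2257 (g = 61*37 = 2257)
x(P, t) = (6 + P)/(2*t) (x(P, t) = (P + 6)/(t + t) = (6 + P)/((2*t)) = (6 + P)*(1/(2*t)) = (6 + P)/(2*t))
X(Q) = 3 + Q/2 (X(Q) = Q*((6 + Q)/(2*Q)) = 3 + Q/2)
√(g + X(-137)) = √(2257 + (3 + (½)*(-137))) = √(2257 + (3 - 137/2)) = √(2257 - 131/2) = √(4383/2) = 3*√974/2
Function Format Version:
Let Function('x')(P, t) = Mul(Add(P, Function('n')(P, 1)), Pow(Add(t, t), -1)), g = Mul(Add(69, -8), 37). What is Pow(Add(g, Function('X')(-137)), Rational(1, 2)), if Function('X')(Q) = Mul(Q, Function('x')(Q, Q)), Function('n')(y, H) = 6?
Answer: Mul(Rational(3, 2), Pow(974, Rational(1, 2))) ≈ 46.813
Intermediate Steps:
g = 2257 (g = Mul(61, 37) = 2257)
Function('x')(P, t) = Mul(Rational(1, 2), Pow(t, -1), Add(6, P)) (Function('x')(P, t) = Mul(Add(P, 6), Pow(Add(t, t), -1)) = Mul(Add(6, P), Pow(Mul(2, t), -1)) = Mul(Add(6, P), Mul(Rational(1, 2), Pow(t, -1))) = Mul(Rational(1, 2), Pow(t, -1), Add(6, P)))
Function('X')(Q) = Add(3, Mul(Rational(1, 2), Q)) (Function('X')(Q) = Mul(Q, Mul(Rational(1, 2), Pow(Q, -1), Add(6, Q))) = Add(3, Mul(Rational(1, 2), Q)))
Pow(Add(g, Function('X')(-137)), Rational(1, 2)) = Pow(Add(2257, Add(3, Mul(Rational(1, 2), -137))), Rational(1, 2)) = Pow(Add(2257, Add(3, Rational(-137, 2))), Rational(1, 2)) = Pow(Add(2257, Rational(-131, 2)), Rational(1, 2)) = Pow(Rational(4383, 2), Rational(1, 2)) = Mul(Rational(3, 2), Pow(974, Rational(1, 2)))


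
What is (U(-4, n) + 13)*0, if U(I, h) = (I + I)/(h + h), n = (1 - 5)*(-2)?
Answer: 0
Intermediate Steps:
n = 8 (n = -4*(-2) = 8)
U(I, h) = I/h (U(I, h) = (2*I)/((2*h)) = (2*I)*(1/(2*h)) = I/h)
(U(-4, n) + 13)*0 = (-4/8 + 13)*0 = (-4*⅛ + 13)*0 = (-½ + 13)*0 = (25/2)*0 = 0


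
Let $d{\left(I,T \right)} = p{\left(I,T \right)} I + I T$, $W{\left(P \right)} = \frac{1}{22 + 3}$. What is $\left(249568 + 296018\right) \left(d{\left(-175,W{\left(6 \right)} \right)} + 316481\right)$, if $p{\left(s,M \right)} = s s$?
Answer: $-2751336184986$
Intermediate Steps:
$p{\left(s,M \right)} = s^{2}$
$W{\left(P \right)} = \frac{1}{25}$
$d{\left(I,T \right)} = I^{3} + I T$ ($d{\left(I,T \right)} = I^{2} I + I T = I^{3} + I T$)
$\left(249568 + 296018\right) \left(d{\left(-175,W{\left(6 \right)} \right)} + 316481\right) = \left(249568 + 296018\right) \left(- 175 \left(\frac{1}{25} + \left(-175\right)^{2}\right) + 316481\right) = 545586 \left(- 175 \left(\frac{1}{25} + 30625\right) + 316481\right) = 545586 \left(\left(-175\right) \frac{765626}{25} + 316481\right) = 545586 \left(-5359382 + 316481\right) = 545586 \left(-5042901\right) = -2751336184986$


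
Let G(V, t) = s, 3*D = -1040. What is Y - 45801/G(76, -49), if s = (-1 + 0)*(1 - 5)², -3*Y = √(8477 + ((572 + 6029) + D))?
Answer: 45801/16 - √132582/9 ≈ 2822.1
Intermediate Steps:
D = -1040/3 (D = (⅓)*(-1040) = -1040/3 ≈ -346.67)
Y = -√132582/9 (Y = -√(8477 + ((572 + 6029) - 1040/3))/3 = -√(8477 + (6601 - 1040/3))/3 = -√(8477 + 18763/3)/3 = -√132582/9 ≈ -40.458)
s = -16 (s = -1*(-4)² = -1*16 = -16)
G(V, t) = -16
Y - 45801/G(76, -49) = -√132582/9 - 45801/(-16) = -√132582/9 - 45801*(-1)/16 = -√132582/9 - 1*(-45801/16) = -√132582/9 + 45801/16 = 45801/16 - √132582/9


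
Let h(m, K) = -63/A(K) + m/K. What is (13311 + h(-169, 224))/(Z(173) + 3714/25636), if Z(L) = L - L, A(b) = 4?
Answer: 19085790503/207984 ≈ 91766.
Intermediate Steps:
Z(L) = 0
h(m, K) = -63/4 + m/K
(13311 + h(-169, 224))/(Z(173) + 3714/25636) = (13311 + (-63/4 - 169/224))/(0 + 3714/25636) = (13311 + (-63/4 - 169*1/224))/(0 + 3714*(1/25636)) = (13311 + (-63/4 - 169/224))/(0 + 1857/12818) = (13311 - 3697/224)/(1857/12818) = (2977967/224)*(12818/1857) = 19085790503/207984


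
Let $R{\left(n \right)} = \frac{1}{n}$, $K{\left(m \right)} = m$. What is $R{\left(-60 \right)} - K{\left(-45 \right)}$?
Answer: $\frac{2699}{60} \approx 44.983$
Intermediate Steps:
$R{\left(-60 \right)} - K{\left(-45 \right)} = \frac{1}{-60} - -45 = - \frac{1}{60} + 45 = \frac{2699}{60}$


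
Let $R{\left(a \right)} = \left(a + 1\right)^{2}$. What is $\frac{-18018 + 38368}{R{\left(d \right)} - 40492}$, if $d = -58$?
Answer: $- \frac{20350}{37243} \approx -0.54641$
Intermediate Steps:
$R{\left(a \right)} = \left(1 + a\right)^{2}$
$\frac{-18018 + 38368}{R{\left(d \right)} - 40492} = \frac{-18018 + 38368}{\left(1 - 58\right)^{2} - 40492} = \frac{20350}{\left(-57\right)^{2} - 40492} = \frac{20350}{3249 - 40492} = \frac{20350}{-37243} = 20350 \left(- \frac{1}{37243}\right) = - \frac{20350}{37243}$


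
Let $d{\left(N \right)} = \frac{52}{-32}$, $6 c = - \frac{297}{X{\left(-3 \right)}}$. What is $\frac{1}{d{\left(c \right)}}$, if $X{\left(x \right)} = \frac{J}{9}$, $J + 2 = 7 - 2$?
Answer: $- \frac{8}{13} \approx -0.61539$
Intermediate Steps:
$J = 3$ ($J = -2 + \left(7 - 2\right) = -2 + 5 = 3$)
$X{\left(x \right)} = \frac{1}{3}$ ($X{\left(x \right)} = \frac{3}{9} = 3 \cdot \frac{1}{9} = \frac{1}{3}$)
$c = - \frac{297}{2}$ ($c = \frac{\left(-297\right) \frac{1}{\frac{1}{3}}}{6} = \frac{\left(-297\right) 3}{6} = \frac{1}{6} \left(-891\right) = - \frac{297}{2} \approx -148.5$)
$d{\left(N \right)} = - \frac{13}{8}$ ($d{\left(N \right)} = 52 \left(- \frac{1}{32}\right) = - \frac{13}{8}$)
$\frac{1}{d{\left(c \right)}} = \frac{1}{- \frac{13}{8}} = - \frac{8}{13}$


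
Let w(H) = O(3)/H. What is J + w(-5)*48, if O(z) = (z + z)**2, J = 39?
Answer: -1533/5 ≈ -306.60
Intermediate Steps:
O(z) = 4*z**2 (O(z) = (2*z)**2 = 4*z**2)
w(H) = 36/H (w(H) = (4*3**2)/H = (4*9)/H = 36/H)
J + w(-5)*48 = 39 + (36/(-5))*48 = 39 + (36*(-1/5))*48 = 39 - 36/5*48 = 39 - 1728/5 = -1533/5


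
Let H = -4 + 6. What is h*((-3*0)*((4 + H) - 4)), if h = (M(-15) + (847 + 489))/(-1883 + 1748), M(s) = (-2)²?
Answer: 0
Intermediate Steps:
M(s) = 4
h = -268/27 (h = (4 + (847 + 489))/(-1883 + 1748) = (4 + 1336)/(-135) = 1340*(-1/135) = -268/27 ≈ -9.9259)
H = 2
h*((-3*0)*((4 + H) - 4)) = -268*(-3*0)*((4 + 2) - 4)/27 = -0*(6 - 4) = -0*2 = -268/27*0 = 0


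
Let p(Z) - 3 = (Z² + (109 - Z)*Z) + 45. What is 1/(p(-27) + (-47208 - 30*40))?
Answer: -1/51303 ≈ -1.9492e-5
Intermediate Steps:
p(Z) = 48 + Z² + Z*(109 - Z) (p(Z) = 3 + ((Z² + (109 - Z)*Z) + 45) = 3 + ((Z² + Z*(109 - Z)) + 45) = 3 + (45 + Z² + Z*(109 - Z)) = 48 + Z² + Z*(109 - Z))
1/(p(-27) + (-47208 - 30*40)) = 1/((48 + 109*(-27)) + (-47208 - 30*40)) = 1/((48 - 2943) + (-47208 - 1200)) = 1/(-2895 - 48408) = 1/(-51303) = -1/51303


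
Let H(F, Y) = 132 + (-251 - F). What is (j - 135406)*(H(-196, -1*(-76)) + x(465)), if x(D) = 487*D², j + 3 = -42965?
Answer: -18783076873848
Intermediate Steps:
j = -42968 (j = -3 - 42965 = -42968)
H(F, Y) = -119 - F
(j - 135406)*(H(-196, -1*(-76)) + x(465)) = (-42968 - 135406)*((-119 - 1*(-196)) + 487*465²) = -178374*((-119 + 196) + 487*216225) = -178374*(77 + 105301575) = -178374*105301652 = -18783076873848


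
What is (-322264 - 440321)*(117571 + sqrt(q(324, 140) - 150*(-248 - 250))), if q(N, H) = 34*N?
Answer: -89657881035 - 4575510*sqrt(2381) ≈ -8.9881e+10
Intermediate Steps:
(-322264 - 440321)*(117571 + sqrt(q(324, 140) - 150*(-248 - 250))) = (-322264 - 440321)*(117571 + sqrt(34*324 - 150*(-248 - 250))) = -762585*(117571 + sqrt(11016 - 150*(-498))) = -762585*(117571 + sqrt(11016 + 74700)) = -762585*(117571 + sqrt(85716)) = -762585*(117571 + 6*sqrt(2381)) = -89657881035 - 4575510*sqrt(2381)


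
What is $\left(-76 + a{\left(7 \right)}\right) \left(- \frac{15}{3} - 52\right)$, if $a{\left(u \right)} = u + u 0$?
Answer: $3933$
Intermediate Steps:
$a{\left(u \right)} = u$ ($a{\left(u \right)} = u + 0 = u$)
$\left(-76 + a{\left(7 \right)}\right) \left(- \frac{15}{3} - 52\right) = \left(-76 + 7\right) \left(- \frac{15}{3} - 52\right) = - 69 \left(\left(-15\right) \frac{1}{3} - 52\right) = - 69 \left(-5 - 52\right) = \left(-69\right) \left(-57\right) = 3933$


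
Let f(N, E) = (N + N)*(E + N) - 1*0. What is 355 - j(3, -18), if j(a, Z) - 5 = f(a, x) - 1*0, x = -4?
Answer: 356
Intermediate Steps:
f(N, E) = 2*N*(E + N) (f(N, E) = (2*N)*(E + N) + 0 = 2*N*(E + N) + 0 = 2*N*(E + N))
j(a, Z) = 5 + 2*a*(-4 + a) (j(a, Z) = 5 + (2*a*(-4 + a) - 1*0) = 5 + (2*a*(-4 + a) + 0) = 5 + 2*a*(-4 + a))
355 - j(3, -18) = 355 - (5 + 2*3*(-4 + 3)) = 355 - (5 + 2*3*(-1)) = 355 - (5 - 6) = 355 - 1*(-1) = 355 + 1 = 356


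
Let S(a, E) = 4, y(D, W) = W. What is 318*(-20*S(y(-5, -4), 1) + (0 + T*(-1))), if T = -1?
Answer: -25122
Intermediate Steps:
318*(-20*S(y(-5, -4), 1) + (0 + T*(-1))) = 318*(-20*4 + (0 - 1*(-1))) = 318*(-80 + (0 + 1)) = 318*(-80 + 1) = 318*(-79) = -25122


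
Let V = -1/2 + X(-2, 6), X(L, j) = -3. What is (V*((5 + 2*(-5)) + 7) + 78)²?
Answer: 5041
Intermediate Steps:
V = -7/2 (V = -1/2 - 3 = -1*½ - 3 = -½ - 3 = -7/2 ≈ -3.5000)
(V*((5 + 2*(-5)) + 7) + 78)² = (-7*((5 + 2*(-5)) + 7)/2 + 78)² = (-7*((5 - 10) + 7)/2 + 78)² = (-7*(-5 + 7)/2 + 78)² = (-7/2*2 + 78)² = (-7 + 78)² = 71² = 5041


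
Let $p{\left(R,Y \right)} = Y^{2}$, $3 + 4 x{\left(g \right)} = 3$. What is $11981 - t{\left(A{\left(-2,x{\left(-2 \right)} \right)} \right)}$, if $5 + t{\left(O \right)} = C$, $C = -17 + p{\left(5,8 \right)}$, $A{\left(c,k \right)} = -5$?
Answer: $11939$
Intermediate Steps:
$x{\left(g \right)} = 0$ ($x{\left(g \right)} = - \frac{3}{4} + \frac{1}{4} \cdot 3 = - \frac{3}{4} + \frac{3}{4} = 0$)
$C = 47$ ($C = -17 + 8^{2} = -17 + 64 = 47$)
$t{\left(O \right)} = 42$ ($t{\left(O \right)} = -5 + 47 = 42$)
$11981 - t{\left(A{\left(-2,x{\left(-2 \right)} \right)} \right)} = 11981 - 42 = 11939$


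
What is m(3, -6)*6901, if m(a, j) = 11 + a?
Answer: 96614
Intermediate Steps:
m(3, -6)*6901 = (11 + 3)*6901 = 14*6901 = 96614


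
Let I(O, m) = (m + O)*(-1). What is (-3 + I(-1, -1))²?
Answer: 1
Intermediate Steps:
I(O, m) = -O - m (I(O, m) = (O + m)*(-1) = -O - m)
(-3 + I(-1, -1))² = (-3 + (-1*(-1) - 1*(-1)))² = (-3 + (1 + 1))² = (-3 + 2)² = (-1)² = 1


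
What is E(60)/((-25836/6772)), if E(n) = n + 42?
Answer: -57562/2153 ≈ -26.736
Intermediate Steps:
E(n) = 42 + n
E(60)/((-25836/6772)) = (42 + 60)/((-25836/6772)) = 102/((-25836*1/6772)) = 102/(-6459/1693) = 102*(-1693/6459) = -57562/2153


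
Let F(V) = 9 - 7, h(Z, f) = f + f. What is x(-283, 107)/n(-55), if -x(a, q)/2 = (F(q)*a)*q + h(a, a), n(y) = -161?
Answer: -122256/161 ≈ -759.35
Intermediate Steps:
h(Z, f) = 2*f
F(V) = 2
x(a, q) = -4*a - 4*a*q (x(a, q) = -2*((2*a)*q + 2*a) = -2*(2*a*q + 2*a) = -2*(2*a + 2*a*q) = -4*a - 4*a*q)
x(-283, 107)/n(-55) = (4*(-283)*(-1 - 1*107))/(-161) = (4*(-283)*(-1 - 107))*(-1/161) = (4*(-283)*(-108))*(-1/161) = 122256*(-1/161) = -122256/161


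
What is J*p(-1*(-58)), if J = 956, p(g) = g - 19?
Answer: 37284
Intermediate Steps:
p(g) = -19 + g
J*p(-1*(-58)) = 956*(-19 - 1*(-58)) = 956*(-19 + 58) = 956*39 = 37284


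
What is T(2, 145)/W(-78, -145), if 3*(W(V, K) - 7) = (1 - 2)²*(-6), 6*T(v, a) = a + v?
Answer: 49/10 ≈ 4.9000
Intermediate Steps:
T(v, a) = a/6 + v/6 (T(v, a) = (a + v)/6 = a/6 + v/6)
W(V, K) = 5 (W(V, K) = 7 + ((1 - 2)²*(-6))/3 = 7 + ((-1)²*(-6))/3 = 7 + (1*(-6))/3 = 7 + (⅓)*(-6) = 7 - 2 = 5)
T(2, 145)/W(-78, -145) = ((⅙)*145 + (⅙)*2)/5 = (145/6 + ⅓)*(⅕) = (49/2)*(⅕) = 49/10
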